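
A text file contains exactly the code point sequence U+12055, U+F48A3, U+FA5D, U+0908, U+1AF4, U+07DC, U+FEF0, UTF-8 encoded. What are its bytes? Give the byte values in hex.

F0 92 81 95 F3 B4 A2 A3 EF A9 9D E0 A4 88 E1 AB B4 DF 9C EF BB B0

U+12055: 4-byte form → F0 92 81 95.
U+F48A3: 4-byte form → F3 B4 A2 A3.
U+FA5D: 3-byte form → EF A9 9D.
U+0908: 3-byte form → E0 A4 88.
U+1AF4: 3-byte form → E1 AB B4.
U+07DC: 2-byte form → DF 9C.
U+FEF0: 3-byte form → EF BB B0.
Concatenated (22 bytes): F0 92 81 95 F3 B4 A2 A3 EF A9 9D E0 A4 88 E1 AB B4 DF 9C EF BB B0.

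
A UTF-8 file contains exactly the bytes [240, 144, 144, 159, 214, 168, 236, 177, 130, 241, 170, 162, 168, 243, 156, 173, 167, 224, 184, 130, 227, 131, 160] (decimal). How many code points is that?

7

Byte at offset 0: 0xF0 = 11110000 → 4-byte char (#1). Advance 4.
Byte at offset 4: 0xD6 = 11010110 → 2-byte char (#2). Advance 2.
Byte at offset 6: 0xEC = 11101100 → 3-byte char (#3). Advance 3.
Byte at offset 9: 0xF1 = 11110001 → 4-byte char (#4). Advance 4.
Byte at offset 13: 0xF3 = 11110011 → 4-byte char (#5). Advance 4.
Byte at offset 17: 0xE0 = 11100000 → 3-byte char (#6). Advance 3.
Byte at offset 20: 0xE3 = 11100011 → 3-byte char (#7). Advance 3.
Reached end at offset 23 after 7 code points.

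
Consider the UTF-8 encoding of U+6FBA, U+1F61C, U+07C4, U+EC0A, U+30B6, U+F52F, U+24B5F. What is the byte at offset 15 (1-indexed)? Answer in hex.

1-indexed offset 15 is 0-indexed offset 14.
U+6FBA → 3-byte form E6 BE BA at offsets 0–2.
U+1F61C → 4-byte form F0 9F 98 9C at offsets 3–6.
U+07C4 → 2-byte form DF 84 at offsets 7–8.
U+EC0A → 3-byte form EE B0 8A at offsets 9–11.
U+30B6 → 3-byte form E3 82 B6 at offsets 12–14.
Offset 14 falls in char 5's range; it's byte 3 of E3 82 B6 = 0xB6.

0xB6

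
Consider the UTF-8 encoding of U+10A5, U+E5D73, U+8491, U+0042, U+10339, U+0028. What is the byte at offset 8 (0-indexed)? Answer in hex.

U+10A5 → 3-byte form E1 82 A5 at offsets 0–2.
U+E5D73 → 4-byte form F3 A5 B5 B3 at offsets 3–6.
U+8491 → 3-byte form E8 92 91 at offsets 7–9.
Offset 8 falls in char 3's range; it's byte 2 of E8 92 91 = 0x92.

0x92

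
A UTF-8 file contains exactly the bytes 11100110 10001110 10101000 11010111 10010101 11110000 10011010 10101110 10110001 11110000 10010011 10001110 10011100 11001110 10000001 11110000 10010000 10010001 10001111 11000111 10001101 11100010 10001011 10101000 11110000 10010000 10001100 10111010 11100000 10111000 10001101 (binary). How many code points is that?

10

Byte at offset 0: 0xE6 = 11100110 → 3-byte char (#1). Advance 3.
Byte at offset 3: 0xD7 = 11010111 → 2-byte char (#2). Advance 2.
Byte at offset 5: 0xF0 = 11110000 → 4-byte char (#3). Advance 4.
Byte at offset 9: 0xF0 = 11110000 → 4-byte char (#4). Advance 4.
Byte at offset 13: 0xCE = 11001110 → 2-byte char (#5). Advance 2.
Byte at offset 15: 0xF0 = 11110000 → 4-byte char (#6). Advance 4.
Byte at offset 19: 0xC7 = 11000111 → 2-byte char (#7). Advance 2.
Byte at offset 21: 0xE2 = 11100010 → 3-byte char (#8). Advance 3.
Byte at offset 24: 0xF0 = 11110000 → 4-byte char (#9). Advance 4.
Byte at offset 28: 0xE0 = 11100000 → 3-byte char (#10). Advance 3.
Reached end at offset 31 after 10 code points.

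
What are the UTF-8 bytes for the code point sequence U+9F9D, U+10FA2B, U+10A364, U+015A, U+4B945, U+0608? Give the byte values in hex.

E9 BE 9D F4 8F A8 AB F4 8A 8D A4 C5 9A F1 8B A5 85 D8 88

U+9F9D: 3-byte form → E9 BE 9D.
U+10FA2B: 4-byte form → F4 8F A8 AB.
U+10A364: 4-byte form → F4 8A 8D A4.
U+015A: 2-byte form → C5 9A.
U+4B945: 4-byte form → F1 8B A5 85.
U+0608: 2-byte form → D8 88.
Concatenated (19 bytes): E9 BE 9D F4 8F A8 AB F4 8A 8D A4 C5 9A F1 8B A5 85 D8 88.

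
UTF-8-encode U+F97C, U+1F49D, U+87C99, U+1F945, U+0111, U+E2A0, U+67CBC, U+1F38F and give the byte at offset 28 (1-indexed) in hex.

0x8F

1-indexed offset 28 is 0-indexed offset 27.
U+F97C → 3-byte form EF A5 BC at offsets 0–2.
U+1F49D → 4-byte form F0 9F 92 9D at offsets 3–6.
U+87C99 → 4-byte form F2 87 B2 99 at offsets 7–10.
U+1F945 → 4-byte form F0 9F A5 85 at offsets 11–14.
U+0111 → 2-byte form C4 91 at offsets 15–16.
U+E2A0 → 3-byte form EE 8A A0 at offsets 17–19.
U+67CBC → 4-byte form F1 A7 B2 BC at offsets 20–23.
U+1F38F → 4-byte form F0 9F 8E 8F at offsets 24–27.
Offset 27 falls in char 8's range; it's byte 4 of F0 9F 8E 8F = 0x8F.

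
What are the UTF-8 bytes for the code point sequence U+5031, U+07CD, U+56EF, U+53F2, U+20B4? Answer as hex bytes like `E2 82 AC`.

E5 80 B1 DF 8D E5 9B AF E5 8F B2 E2 82 B4

U+5031: 3-byte form → E5 80 B1.
U+07CD: 2-byte form → DF 8D.
U+56EF: 3-byte form → E5 9B AF.
U+53F2: 3-byte form → E5 8F B2.
U+20B4: 3-byte form → E2 82 B4.
Concatenated (14 bytes): E5 80 B1 DF 8D E5 9B AF E5 8F B2 E2 82 B4.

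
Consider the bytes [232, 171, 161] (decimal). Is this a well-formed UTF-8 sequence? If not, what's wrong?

Leading byte 0xE8 = 11101000 → 3-byte form.
Continuation bytes 0xAB=10101011, 0xA1=10100001 all match 10xxxxxx.
Decoded value 0x8AE1 is ≥ 0x800 (shortest form) and not a surrogate.

valid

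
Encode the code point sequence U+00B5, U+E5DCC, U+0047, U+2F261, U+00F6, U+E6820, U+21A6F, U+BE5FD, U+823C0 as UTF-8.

U+00B5: 2-byte form → C2 B5.
U+E5DCC: 4-byte form → F3 A5 B7 8C.
U+0047: 1-byte form → 47.
U+2F261: 4-byte form → F0 AF 89 A1.
U+00F6: 2-byte form → C3 B6.
U+E6820: 4-byte form → F3 A6 A0 A0.
U+21A6F: 4-byte form → F0 A1 A9 AF.
U+BE5FD: 4-byte form → F2 BE 97 BD.
U+823C0: 4-byte form → F2 82 8F 80.
Concatenated (29 bytes): C2 B5 F3 A5 B7 8C 47 F0 AF 89 A1 C3 B6 F3 A6 A0 A0 F0 A1 A9 AF F2 BE 97 BD F2 82 8F 80.

C2 B5 F3 A5 B7 8C 47 F0 AF 89 A1 C3 B6 F3 A6 A0 A0 F0 A1 A9 AF F2 BE 97 BD F2 82 8F 80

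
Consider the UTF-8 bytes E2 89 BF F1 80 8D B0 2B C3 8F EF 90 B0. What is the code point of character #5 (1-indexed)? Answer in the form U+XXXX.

U+F430

Offset 0: leading byte 0xE2 = 11100010 → 3-byte char #1 = E2 89 BF.
Offset 3: leading byte 0xF1 = 11110001 → 4-byte char #2 = F1 80 8D B0.
Offset 7: leading byte 0x2B = 00101011 → 1-byte char #3 = 2B.
Offset 8: leading byte 0xC3 = 11000011 → 2-byte char #4 = C3 8F.
Offset 10: leading byte 0xEF = 11101111 → 3-byte char #5 = EF 90 B0.
Leading byte 0xEF = 11101111 matches 1110xxxx → 3-byte sequence.
Byte 1: 0xEF = 11101111, payload 1111 (4 bits).
Byte 2: 0x90 = 10010000 (10xxxxxx ✓), payload 010000.
Byte 3: 0xB0 = 10110000 (10xxxxxx ✓), payload 110000.
Concatenate: 1111010000110000 = 0xF430 (16 bits → U+F430).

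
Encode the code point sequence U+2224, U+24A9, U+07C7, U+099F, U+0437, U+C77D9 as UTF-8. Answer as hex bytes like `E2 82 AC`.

U+2224: 3-byte form → E2 88 A4.
U+24A9: 3-byte form → E2 92 A9.
U+07C7: 2-byte form → DF 87.
U+099F: 3-byte form → E0 A6 9F.
U+0437: 2-byte form → D0 B7.
U+C77D9: 4-byte form → F3 87 9F 99.
Concatenated (17 bytes): E2 88 A4 E2 92 A9 DF 87 E0 A6 9F D0 B7 F3 87 9F 99.

E2 88 A4 E2 92 A9 DF 87 E0 A6 9F D0 B7 F3 87 9F 99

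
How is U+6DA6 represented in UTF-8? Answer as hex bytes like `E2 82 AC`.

E6 B6 A6

U+6DA6 = 0x6DA6 = 28070 decimal. In range U+0800–U+FFFF → 3-byte form: 1110xxxx 10xxxxxx 10xxxxxx.
Binary (16 bits): 0110110110100110.
Split 4+6+6: 0110 | 110110 | 100110.
Byte 1: 11100110 = 0xE6.
Byte 2: 10110110 = 0xB6.
Byte 3: 10100110 = 0xA6.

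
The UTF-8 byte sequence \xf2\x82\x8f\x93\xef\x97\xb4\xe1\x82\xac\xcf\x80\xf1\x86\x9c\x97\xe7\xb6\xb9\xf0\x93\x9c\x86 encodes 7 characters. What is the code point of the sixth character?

Offset 0: leading byte 0xF2 = 11110010 → 4-byte char #1 = F2 82 8F 93.
Offset 4: leading byte 0xEF = 11101111 → 3-byte char #2 = EF 97 B4.
Offset 7: leading byte 0xE1 = 11100001 → 3-byte char #3 = E1 82 AC.
Offset 10: leading byte 0xCF = 11001111 → 2-byte char #4 = CF 80.
Offset 12: leading byte 0xF1 = 11110001 → 4-byte char #5 = F1 86 9C 97.
Offset 16: leading byte 0xE7 = 11100111 → 3-byte char #6 = E7 B6 B9.
Leading byte 0xE7 = 11100111 matches 1110xxxx → 3-byte sequence.
Byte 1: 0xE7 = 11100111, payload 0111 (4 bits).
Byte 2: 0xB6 = 10110110 (10xxxxxx ✓), payload 110110.
Byte 3: 0xB9 = 10111001 (10xxxxxx ✓), payload 111001.
Concatenate: 0111110110111001 = 0x7DB9 (16 bits → U+7DB9).

U+7DB9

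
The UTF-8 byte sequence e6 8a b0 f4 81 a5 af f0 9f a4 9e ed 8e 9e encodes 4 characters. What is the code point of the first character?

Offset 0: leading byte 0xE6 = 11100110 → 3-byte char #1 = E6 8A B0.
Leading byte 0xE6 = 11100110 matches 1110xxxx → 3-byte sequence.
Byte 1: 0xE6 = 11100110, payload 0110 (4 bits).
Byte 2: 0x8A = 10001010 (10xxxxxx ✓), payload 001010.
Byte 3: 0xB0 = 10110000 (10xxxxxx ✓), payload 110000.
Concatenate: 0110001010110000 = 0x62B0 (16 bits → U+62B0).

U+62B0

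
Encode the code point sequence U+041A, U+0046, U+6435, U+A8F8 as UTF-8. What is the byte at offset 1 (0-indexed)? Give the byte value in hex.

0x9A

U+041A → 2-byte form D0 9A at offsets 0–1.
Offset 1 falls in char 1's range; it's byte 2 of D0 9A = 0x9A.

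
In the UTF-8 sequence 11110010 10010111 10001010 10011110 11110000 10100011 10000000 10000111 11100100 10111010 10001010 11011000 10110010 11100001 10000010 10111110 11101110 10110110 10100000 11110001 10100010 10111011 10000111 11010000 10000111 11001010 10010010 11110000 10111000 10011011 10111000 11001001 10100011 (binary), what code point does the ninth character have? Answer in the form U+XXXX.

U+0292

Offset 0: leading byte 0xF2 = 11110010 → 4-byte char #1 = F2 97 8A 9E.
Offset 4: leading byte 0xF0 = 11110000 → 4-byte char #2 = F0 A3 80 87.
Offset 8: leading byte 0xE4 = 11100100 → 3-byte char #3 = E4 BA 8A.
Offset 11: leading byte 0xD8 = 11011000 → 2-byte char #4 = D8 B2.
Offset 13: leading byte 0xE1 = 11100001 → 3-byte char #5 = E1 82 BE.
Offset 16: leading byte 0xEE = 11101110 → 3-byte char #6 = EE B6 A0.
Offset 19: leading byte 0xF1 = 11110001 → 4-byte char #7 = F1 A2 BB 87.
Offset 23: leading byte 0xD0 = 11010000 → 2-byte char #8 = D0 87.
Offset 25: leading byte 0xCA = 11001010 → 2-byte char #9 = CA 92.
Leading byte 0xCA = 11001010 matches 110xxxxx → 2-byte sequence.
Byte 1: 0xCA = 11001010, payload 01010 (5 bits).
Byte 2: 0x92 = 10010010 (10xxxxxx ✓), payload 010010.
Concatenate: 01010010010 = 0x292 (11 bits → U+0292).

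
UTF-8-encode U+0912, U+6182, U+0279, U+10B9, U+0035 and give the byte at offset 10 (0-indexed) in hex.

U+0912 → 3-byte form E0 A4 92 at offsets 0–2.
U+6182 → 3-byte form E6 86 82 at offsets 3–5.
U+0279 → 2-byte form C9 B9 at offsets 6–7.
U+10B9 → 3-byte form E1 82 B9 at offsets 8–10.
Offset 10 falls in char 4's range; it's byte 3 of E1 82 B9 = 0xB9.

0xB9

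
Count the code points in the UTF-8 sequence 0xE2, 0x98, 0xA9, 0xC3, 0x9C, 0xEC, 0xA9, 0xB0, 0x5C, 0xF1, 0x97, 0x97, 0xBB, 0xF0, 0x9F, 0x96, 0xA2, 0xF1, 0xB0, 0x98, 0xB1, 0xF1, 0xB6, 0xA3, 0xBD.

8

Byte at offset 0: 0xE2 = 11100010 → 3-byte char (#1). Advance 3.
Byte at offset 3: 0xC3 = 11000011 → 2-byte char (#2). Advance 2.
Byte at offset 5: 0xEC = 11101100 → 3-byte char (#3). Advance 3.
Byte at offset 8: 0x5C = 01011100 → 1-byte char (#4). Advance 1.
Byte at offset 9: 0xF1 = 11110001 → 4-byte char (#5). Advance 4.
Byte at offset 13: 0xF0 = 11110000 → 4-byte char (#6). Advance 4.
Byte at offset 17: 0xF1 = 11110001 → 4-byte char (#7). Advance 4.
Byte at offset 21: 0xF1 = 11110001 → 4-byte char (#8). Advance 4.
Reached end at offset 25 after 8 code points.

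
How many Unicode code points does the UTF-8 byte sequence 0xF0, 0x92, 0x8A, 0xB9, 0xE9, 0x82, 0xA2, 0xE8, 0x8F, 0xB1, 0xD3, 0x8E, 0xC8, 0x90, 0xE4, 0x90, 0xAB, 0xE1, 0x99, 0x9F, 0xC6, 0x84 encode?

8

Byte at offset 0: 0xF0 = 11110000 → 4-byte char (#1). Advance 4.
Byte at offset 4: 0xE9 = 11101001 → 3-byte char (#2). Advance 3.
Byte at offset 7: 0xE8 = 11101000 → 3-byte char (#3). Advance 3.
Byte at offset 10: 0xD3 = 11010011 → 2-byte char (#4). Advance 2.
Byte at offset 12: 0xC8 = 11001000 → 2-byte char (#5). Advance 2.
Byte at offset 14: 0xE4 = 11100100 → 3-byte char (#6). Advance 3.
Byte at offset 17: 0xE1 = 11100001 → 3-byte char (#7). Advance 3.
Byte at offset 20: 0xC6 = 11000110 → 2-byte char (#8). Advance 2.
Reached end at offset 22 after 8 code points.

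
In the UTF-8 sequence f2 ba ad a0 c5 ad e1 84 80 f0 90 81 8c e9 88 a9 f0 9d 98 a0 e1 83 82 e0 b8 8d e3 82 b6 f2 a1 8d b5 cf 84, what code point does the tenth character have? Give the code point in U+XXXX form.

Offset 0: leading byte 0xF2 = 11110010 → 4-byte char #1 = F2 BA AD A0.
Offset 4: leading byte 0xC5 = 11000101 → 2-byte char #2 = C5 AD.
Offset 6: leading byte 0xE1 = 11100001 → 3-byte char #3 = E1 84 80.
Offset 9: leading byte 0xF0 = 11110000 → 4-byte char #4 = F0 90 81 8C.
Offset 13: leading byte 0xE9 = 11101001 → 3-byte char #5 = E9 88 A9.
Offset 16: leading byte 0xF0 = 11110000 → 4-byte char #6 = F0 9D 98 A0.
Offset 20: leading byte 0xE1 = 11100001 → 3-byte char #7 = E1 83 82.
Offset 23: leading byte 0xE0 = 11100000 → 3-byte char #8 = E0 B8 8D.
Offset 26: leading byte 0xE3 = 11100011 → 3-byte char #9 = E3 82 B6.
Offset 29: leading byte 0xF2 = 11110010 → 4-byte char #10 = F2 A1 8D B5.
Leading byte 0xF2 = 11110010 matches 11110xxx → 4-byte sequence.
Byte 1: 0xF2 = 11110010, payload 010 (3 bits).
Byte 2: 0xA1 = 10100001 (10xxxxxx ✓), payload 100001.
Byte 3: 0x8D = 10001101 (10xxxxxx ✓), payload 001101.
Byte 4: 0xB5 = 10110101 (10xxxxxx ✓), payload 110101.
Concatenate: 010100001001101110101 = 0xA1375 (21 bits → U+A1375).

U+A1375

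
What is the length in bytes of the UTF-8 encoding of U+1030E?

U+1030E = 0x1030E. UTF-8 uses 1 byte below 0x80, 2 below 0x800, 3 below 0x10000, 4 up to 0x10FFFF. 0x1030E is in U+10000–U+10FFFF → 4 bytes.

4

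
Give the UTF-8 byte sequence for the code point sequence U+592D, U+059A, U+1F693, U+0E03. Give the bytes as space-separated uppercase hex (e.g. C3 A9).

U+592D: 3-byte form → E5 A4 AD.
U+059A: 2-byte form → D6 9A.
U+1F693: 4-byte form → F0 9F 9A 93.
U+0E03: 3-byte form → E0 B8 83.
Concatenated (12 bytes): E5 A4 AD D6 9A F0 9F 9A 93 E0 B8 83.

E5 A4 AD D6 9A F0 9F 9A 93 E0 B8 83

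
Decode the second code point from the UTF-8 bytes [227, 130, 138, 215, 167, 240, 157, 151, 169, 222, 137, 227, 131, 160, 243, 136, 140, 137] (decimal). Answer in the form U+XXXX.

Offset 0: leading byte 0xE3 = 11100011 → 3-byte char #1 = E3 82 8A.
Offset 3: leading byte 0xD7 = 11010111 → 2-byte char #2 = D7 A7.
Leading byte 0xD7 = 11010111 matches 110xxxxx → 2-byte sequence.
Byte 1: 0xD7 = 11010111, payload 10111 (5 bits).
Byte 2: 0xA7 = 10100111 (10xxxxxx ✓), payload 100111.
Concatenate: 10111100111 = 0x5E7 (11 bits → U+05E7).

U+05E7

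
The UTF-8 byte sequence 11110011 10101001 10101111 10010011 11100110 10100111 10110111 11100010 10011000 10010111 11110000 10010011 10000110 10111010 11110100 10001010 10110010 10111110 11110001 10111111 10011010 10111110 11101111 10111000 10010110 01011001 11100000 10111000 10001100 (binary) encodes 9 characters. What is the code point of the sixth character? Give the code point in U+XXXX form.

U+7F6BE

Offset 0: leading byte 0xF3 = 11110011 → 4-byte char #1 = F3 A9 AF 93.
Offset 4: leading byte 0xE6 = 11100110 → 3-byte char #2 = E6 A7 B7.
Offset 7: leading byte 0xE2 = 11100010 → 3-byte char #3 = E2 98 97.
Offset 10: leading byte 0xF0 = 11110000 → 4-byte char #4 = F0 93 86 BA.
Offset 14: leading byte 0xF4 = 11110100 → 4-byte char #5 = F4 8A B2 BE.
Offset 18: leading byte 0xF1 = 11110001 → 4-byte char #6 = F1 BF 9A BE.
Leading byte 0xF1 = 11110001 matches 11110xxx → 4-byte sequence.
Byte 1: 0xF1 = 11110001, payload 001 (3 bits).
Byte 2: 0xBF = 10111111 (10xxxxxx ✓), payload 111111.
Byte 3: 0x9A = 10011010 (10xxxxxx ✓), payload 011010.
Byte 4: 0xBE = 10111110 (10xxxxxx ✓), payload 111110.
Concatenate: 001111111011010111110 = 0x7F6BE (21 bits → U+7F6BE).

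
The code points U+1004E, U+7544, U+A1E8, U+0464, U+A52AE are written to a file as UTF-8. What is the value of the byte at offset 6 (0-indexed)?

U+1004E → 4-byte form F0 90 81 8E at offsets 0–3.
U+7544 → 3-byte form E7 95 84 at offsets 4–6.
Offset 6 falls in char 2's range; it's byte 3 of E7 95 84 = 0x84.

0x84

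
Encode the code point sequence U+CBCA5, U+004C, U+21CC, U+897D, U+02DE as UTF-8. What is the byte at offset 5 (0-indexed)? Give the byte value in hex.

U+CBCA5 → 4-byte form F3 8B B2 A5 at offsets 0–3.
U+004C → 1-byte form 4C at offsets 4–4.
U+21CC → 3-byte form E2 87 8C at offsets 5–7.
Offset 5 falls in char 3's range; it's byte 1 of E2 87 8C = 0xE2.

0xE2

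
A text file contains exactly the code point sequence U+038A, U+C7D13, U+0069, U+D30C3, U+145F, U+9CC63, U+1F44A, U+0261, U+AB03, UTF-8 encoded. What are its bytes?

CE 8A F3 87 B4 93 69 F3 93 83 83 E1 91 9F F2 9C B1 A3 F0 9F 91 8A C9 A1 EA AC 83

U+038A: 2-byte form → CE 8A.
U+C7D13: 4-byte form → F3 87 B4 93.
U+0069: 1-byte form → 69.
U+D30C3: 4-byte form → F3 93 83 83.
U+145F: 3-byte form → E1 91 9F.
U+9CC63: 4-byte form → F2 9C B1 A3.
U+1F44A: 4-byte form → F0 9F 91 8A.
U+0261: 2-byte form → C9 A1.
U+AB03: 3-byte form → EA AC 83.
Concatenated (27 bytes): CE 8A F3 87 B4 93 69 F3 93 83 83 E1 91 9F F2 9C B1 A3 F0 9F 91 8A C9 A1 EA AC 83.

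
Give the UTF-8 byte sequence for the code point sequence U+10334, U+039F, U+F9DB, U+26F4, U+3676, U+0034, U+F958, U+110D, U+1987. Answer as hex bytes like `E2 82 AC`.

U+10334: 4-byte form → F0 90 8C B4.
U+039F: 2-byte form → CE 9F.
U+F9DB: 3-byte form → EF A7 9B.
U+26F4: 3-byte form → E2 9B B4.
U+3676: 3-byte form → E3 99 B6.
U+0034: 1-byte form → 34.
U+F958: 3-byte form → EF A5 98.
U+110D: 3-byte form → E1 84 8D.
U+1987: 3-byte form → E1 A6 87.
Concatenated (25 bytes): F0 90 8C B4 CE 9F EF A7 9B E2 9B B4 E3 99 B6 34 EF A5 98 E1 84 8D E1 A6 87.

F0 90 8C B4 CE 9F EF A7 9B E2 9B B4 E3 99 B6 34 EF A5 98 E1 84 8D E1 A6 87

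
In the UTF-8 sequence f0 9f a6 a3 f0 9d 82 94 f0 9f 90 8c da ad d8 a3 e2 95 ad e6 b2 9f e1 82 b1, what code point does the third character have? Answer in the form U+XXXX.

U+1F40C

Offset 0: leading byte 0xF0 = 11110000 → 4-byte char #1 = F0 9F A6 A3.
Offset 4: leading byte 0xF0 = 11110000 → 4-byte char #2 = F0 9D 82 94.
Offset 8: leading byte 0xF0 = 11110000 → 4-byte char #3 = F0 9F 90 8C.
Leading byte 0xF0 = 11110000 matches 11110xxx → 4-byte sequence.
Byte 1: 0xF0 = 11110000, payload 000 (3 bits).
Byte 2: 0x9F = 10011111 (10xxxxxx ✓), payload 011111.
Byte 3: 0x90 = 10010000 (10xxxxxx ✓), payload 010000.
Byte 4: 0x8C = 10001100 (10xxxxxx ✓), payload 001100.
Concatenate: 000011111010000001100 = 0x1F40C (21 bits → U+1F40C).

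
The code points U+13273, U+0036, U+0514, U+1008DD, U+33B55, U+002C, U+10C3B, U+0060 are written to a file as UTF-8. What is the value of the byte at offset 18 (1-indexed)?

0x90

1-indexed offset 18 is 0-indexed offset 17.
U+13273 → 4-byte form F0 93 89 B3 at offsets 0–3.
U+0036 → 1-byte form 36 at offsets 4–4.
U+0514 → 2-byte form D4 94 at offsets 5–6.
U+1008DD → 4-byte form F4 80 A3 9D at offsets 7–10.
U+33B55 → 4-byte form F0 B3 AD 95 at offsets 11–14.
U+002C → 1-byte form 2C at offsets 15–15.
U+10C3B → 4-byte form F0 90 B0 BB at offsets 16–19.
Offset 17 falls in char 7's range; it's byte 2 of F0 90 B0 BB = 0x90.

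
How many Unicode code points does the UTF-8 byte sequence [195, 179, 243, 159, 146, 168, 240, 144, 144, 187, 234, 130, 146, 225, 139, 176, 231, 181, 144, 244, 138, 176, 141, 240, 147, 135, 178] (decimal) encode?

8

Byte at offset 0: 0xC3 = 11000011 → 2-byte char (#1). Advance 2.
Byte at offset 2: 0xF3 = 11110011 → 4-byte char (#2). Advance 4.
Byte at offset 6: 0xF0 = 11110000 → 4-byte char (#3). Advance 4.
Byte at offset 10: 0xEA = 11101010 → 3-byte char (#4). Advance 3.
Byte at offset 13: 0xE1 = 11100001 → 3-byte char (#5). Advance 3.
Byte at offset 16: 0xE7 = 11100111 → 3-byte char (#6). Advance 3.
Byte at offset 19: 0xF4 = 11110100 → 4-byte char (#7). Advance 4.
Byte at offset 23: 0xF0 = 11110000 → 4-byte char (#8). Advance 4.
Reached end at offset 27 after 8 code points.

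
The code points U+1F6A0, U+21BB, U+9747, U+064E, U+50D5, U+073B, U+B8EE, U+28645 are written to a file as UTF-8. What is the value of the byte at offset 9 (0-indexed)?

0x87

U+1F6A0 → 4-byte form F0 9F 9A A0 at offsets 0–3.
U+21BB → 3-byte form E2 86 BB at offsets 4–6.
U+9747 → 3-byte form E9 9D 87 at offsets 7–9.
Offset 9 falls in char 3's range; it's byte 3 of E9 9D 87 = 0x87.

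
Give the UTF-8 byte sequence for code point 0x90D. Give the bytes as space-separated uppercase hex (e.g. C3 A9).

E0 A4 8D

U+090D = 0x90D = 2317 decimal. In range U+0800–U+FFFF → 3-byte form: 1110xxxx 10xxxxxx 10xxxxxx.
Binary (16 bits): 0000100100001101.
Split 4+6+6: 0000 | 100100 | 001101.
Byte 1: 11100000 = 0xE0.
Byte 2: 10100100 = 0xA4.
Byte 3: 10001101 = 0x8D.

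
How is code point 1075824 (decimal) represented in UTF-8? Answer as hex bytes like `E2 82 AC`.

U+106A70 = 0x106A70 = 1075824 decimal. In range U+10000–U+10FFFF → 4-byte form: 11110xxx 10xxxxxx 10xxxxxx 10xxxxxx.
Binary (21 bits): 100000110101001110000.
Split 3+6+6+6: 100 | 000110 | 101001 | 110000.
Byte 1: 11110100 = 0xF4.
Byte 2: 10000110 = 0x86.
Byte 3: 10101001 = 0xA9.
Byte 4: 10110000 = 0xB0.

F4 86 A9 B0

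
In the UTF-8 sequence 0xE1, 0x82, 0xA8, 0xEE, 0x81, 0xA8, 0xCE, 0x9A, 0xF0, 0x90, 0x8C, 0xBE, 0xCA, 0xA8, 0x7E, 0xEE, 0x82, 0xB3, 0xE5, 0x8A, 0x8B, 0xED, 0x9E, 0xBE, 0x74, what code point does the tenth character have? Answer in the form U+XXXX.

Offset 0: leading byte 0xE1 = 11100001 → 3-byte char #1 = E1 82 A8.
Offset 3: leading byte 0xEE = 11101110 → 3-byte char #2 = EE 81 A8.
Offset 6: leading byte 0xCE = 11001110 → 2-byte char #3 = CE 9A.
Offset 8: leading byte 0xF0 = 11110000 → 4-byte char #4 = F0 90 8C BE.
Offset 12: leading byte 0xCA = 11001010 → 2-byte char #5 = CA A8.
Offset 14: leading byte 0x7E = 01111110 → 1-byte char #6 = 7E.
Offset 15: leading byte 0xEE = 11101110 → 3-byte char #7 = EE 82 B3.
Offset 18: leading byte 0xE5 = 11100101 → 3-byte char #8 = E5 8A 8B.
Offset 21: leading byte 0xED = 11101101 → 3-byte char #9 = ED 9E BE.
Offset 24: leading byte 0x74 = 01110100 → 1-byte char #10 = 74.
Leading byte 0x74 = 01110100 matches 0xxxxxxx → 1-byte sequence.
Byte 1: 0x74 = 01110100, payload 1110100 (7 bits).
Concatenate: 1110100 = 0x74 (7 bits → U+0074).

U+0074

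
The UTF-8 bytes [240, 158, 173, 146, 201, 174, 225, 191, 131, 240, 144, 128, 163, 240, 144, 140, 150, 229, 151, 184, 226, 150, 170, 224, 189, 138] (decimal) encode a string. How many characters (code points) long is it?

Byte at offset 0: 0xF0 = 11110000 → 4-byte char (#1). Advance 4.
Byte at offset 4: 0xC9 = 11001001 → 2-byte char (#2). Advance 2.
Byte at offset 6: 0xE1 = 11100001 → 3-byte char (#3). Advance 3.
Byte at offset 9: 0xF0 = 11110000 → 4-byte char (#4). Advance 4.
Byte at offset 13: 0xF0 = 11110000 → 4-byte char (#5). Advance 4.
Byte at offset 17: 0xE5 = 11100101 → 3-byte char (#6). Advance 3.
Byte at offset 20: 0xE2 = 11100010 → 3-byte char (#7). Advance 3.
Byte at offset 23: 0xE0 = 11100000 → 3-byte char (#8). Advance 3.
Reached end at offset 26 after 8 code points.

8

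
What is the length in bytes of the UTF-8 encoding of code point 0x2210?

U+2210 = 0x2210. UTF-8 uses 1 byte below 0x80, 2 below 0x800, 3 below 0x10000, 4 up to 0x10FFFF. 0x2210 is in U+0800–U+FFFF → 3 bytes.

3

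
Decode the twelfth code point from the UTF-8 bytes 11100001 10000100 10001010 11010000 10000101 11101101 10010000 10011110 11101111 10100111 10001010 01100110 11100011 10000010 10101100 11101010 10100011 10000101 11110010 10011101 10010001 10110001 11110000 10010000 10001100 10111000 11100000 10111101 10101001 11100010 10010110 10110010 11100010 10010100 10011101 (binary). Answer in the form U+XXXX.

Offset 0: leading byte 0xE1 = 11100001 → 3-byte char #1 = E1 84 8A.
Offset 3: leading byte 0xD0 = 11010000 → 2-byte char #2 = D0 85.
Offset 5: leading byte 0xED = 11101101 → 3-byte char #3 = ED 90 9E.
Offset 8: leading byte 0xEF = 11101111 → 3-byte char #4 = EF A7 8A.
Offset 11: leading byte 0x66 = 01100110 → 1-byte char #5 = 66.
Offset 12: leading byte 0xE3 = 11100011 → 3-byte char #6 = E3 82 AC.
Offset 15: leading byte 0xEA = 11101010 → 3-byte char #7 = EA A3 85.
Offset 18: leading byte 0xF2 = 11110010 → 4-byte char #8 = F2 9D 91 B1.
Offset 22: leading byte 0xF0 = 11110000 → 4-byte char #9 = F0 90 8C B8.
Offset 26: leading byte 0xE0 = 11100000 → 3-byte char #10 = E0 BD A9.
Offset 29: leading byte 0xE2 = 11100010 → 3-byte char #11 = E2 96 B2.
Offset 32: leading byte 0xE2 = 11100010 → 3-byte char #12 = E2 94 9D.
Leading byte 0xE2 = 11100010 matches 1110xxxx → 3-byte sequence.
Byte 1: 0xE2 = 11100010, payload 0010 (4 bits).
Byte 2: 0x94 = 10010100 (10xxxxxx ✓), payload 010100.
Byte 3: 0x9D = 10011101 (10xxxxxx ✓), payload 011101.
Concatenate: 0010010100011101 = 0x251D (16 bits → U+251D).

U+251D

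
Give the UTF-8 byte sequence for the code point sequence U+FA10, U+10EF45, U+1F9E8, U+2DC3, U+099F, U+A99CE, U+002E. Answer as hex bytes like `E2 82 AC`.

EF A8 90 F4 8E BD 85 F0 9F A7 A8 E2 B7 83 E0 A6 9F F2 A9 A7 8E 2E

U+FA10: 3-byte form → EF A8 90.
U+10EF45: 4-byte form → F4 8E BD 85.
U+1F9E8: 4-byte form → F0 9F A7 A8.
U+2DC3: 3-byte form → E2 B7 83.
U+099F: 3-byte form → E0 A6 9F.
U+A99CE: 4-byte form → F2 A9 A7 8E.
U+002E: 1-byte form → 2E.
Concatenated (22 bytes): EF A8 90 F4 8E BD 85 F0 9F A7 A8 E2 B7 83 E0 A6 9F F2 A9 A7 8E 2E.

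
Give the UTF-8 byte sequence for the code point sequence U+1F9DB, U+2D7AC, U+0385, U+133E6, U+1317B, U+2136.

U+1F9DB: 4-byte form → F0 9F A7 9B.
U+2D7AC: 4-byte form → F0 AD 9E AC.
U+0385: 2-byte form → CE 85.
U+133E6: 4-byte form → F0 93 8F A6.
U+1317B: 4-byte form → F0 93 85 BB.
U+2136: 3-byte form → E2 84 B6.
Concatenated (21 bytes): F0 9F A7 9B F0 AD 9E AC CE 85 F0 93 8F A6 F0 93 85 BB E2 84 B6.

F0 9F A7 9B F0 AD 9E AC CE 85 F0 93 8F A6 F0 93 85 BB E2 84 B6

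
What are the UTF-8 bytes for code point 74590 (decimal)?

F0 92 8D 9E

U+1235E = 0x1235E = 74590 decimal. In range U+10000–U+10FFFF → 4-byte form: 11110xxx 10xxxxxx 10xxxxxx 10xxxxxx.
Binary (21 bits): 000010010001101011110.
Split 3+6+6+6: 000 | 010010 | 001101 | 011110.
Byte 1: 11110000 = 0xF0.
Byte 2: 10010010 = 0x92.
Byte 3: 10001101 = 0x8D.
Byte 4: 10011110 = 0x9E.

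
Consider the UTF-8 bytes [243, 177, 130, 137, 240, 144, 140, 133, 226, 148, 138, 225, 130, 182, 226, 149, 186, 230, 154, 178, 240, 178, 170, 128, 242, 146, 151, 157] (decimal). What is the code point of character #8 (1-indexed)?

U+925DD

Offset 0: leading byte 0xF3 = 11110011 → 4-byte char #1 = F3 B1 82 89.
Offset 4: leading byte 0xF0 = 11110000 → 4-byte char #2 = F0 90 8C 85.
Offset 8: leading byte 0xE2 = 11100010 → 3-byte char #3 = E2 94 8A.
Offset 11: leading byte 0xE1 = 11100001 → 3-byte char #4 = E1 82 B6.
Offset 14: leading byte 0xE2 = 11100010 → 3-byte char #5 = E2 95 BA.
Offset 17: leading byte 0xE6 = 11100110 → 3-byte char #6 = E6 9A B2.
Offset 20: leading byte 0xF0 = 11110000 → 4-byte char #7 = F0 B2 AA 80.
Offset 24: leading byte 0xF2 = 11110010 → 4-byte char #8 = F2 92 97 9D.
Leading byte 0xF2 = 11110010 matches 11110xxx → 4-byte sequence.
Byte 1: 0xF2 = 11110010, payload 010 (3 bits).
Byte 2: 0x92 = 10010010 (10xxxxxx ✓), payload 010010.
Byte 3: 0x97 = 10010111 (10xxxxxx ✓), payload 010111.
Byte 4: 0x9D = 10011101 (10xxxxxx ✓), payload 011101.
Concatenate: 010010010010111011101 = 0x925DD (21 bits → U+925DD).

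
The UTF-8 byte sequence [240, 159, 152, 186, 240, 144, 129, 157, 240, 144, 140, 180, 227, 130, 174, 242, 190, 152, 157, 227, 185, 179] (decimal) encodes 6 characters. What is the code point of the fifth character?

Offset 0: leading byte 0xF0 = 11110000 → 4-byte char #1 = F0 9F 98 BA.
Offset 4: leading byte 0xF0 = 11110000 → 4-byte char #2 = F0 90 81 9D.
Offset 8: leading byte 0xF0 = 11110000 → 4-byte char #3 = F0 90 8C B4.
Offset 12: leading byte 0xE3 = 11100011 → 3-byte char #4 = E3 82 AE.
Offset 15: leading byte 0xF2 = 11110010 → 4-byte char #5 = F2 BE 98 9D.
Leading byte 0xF2 = 11110010 matches 11110xxx → 4-byte sequence.
Byte 1: 0xF2 = 11110010, payload 010 (3 bits).
Byte 2: 0xBE = 10111110 (10xxxxxx ✓), payload 111110.
Byte 3: 0x98 = 10011000 (10xxxxxx ✓), payload 011000.
Byte 4: 0x9D = 10011101 (10xxxxxx ✓), payload 011101.
Concatenate: 010111110011000011101 = 0xBE61D (21 bits → U+BE61D).

U+BE61D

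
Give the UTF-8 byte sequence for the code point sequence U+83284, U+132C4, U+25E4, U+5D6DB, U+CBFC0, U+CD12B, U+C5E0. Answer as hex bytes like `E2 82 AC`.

F2 83 8A 84 F0 93 8B 84 E2 97 A4 F1 9D 9B 9B F3 8B BF 80 F3 8D 84 AB EC 97 A0

U+83284: 4-byte form → F2 83 8A 84.
U+132C4: 4-byte form → F0 93 8B 84.
U+25E4: 3-byte form → E2 97 A4.
U+5D6DB: 4-byte form → F1 9D 9B 9B.
U+CBFC0: 4-byte form → F3 8B BF 80.
U+CD12B: 4-byte form → F3 8D 84 AB.
U+C5E0: 3-byte form → EC 97 A0.
Concatenated (26 bytes): F2 83 8A 84 F0 93 8B 84 E2 97 A4 F1 9D 9B 9B F3 8B BF 80 F3 8D 84 AB EC 97 A0.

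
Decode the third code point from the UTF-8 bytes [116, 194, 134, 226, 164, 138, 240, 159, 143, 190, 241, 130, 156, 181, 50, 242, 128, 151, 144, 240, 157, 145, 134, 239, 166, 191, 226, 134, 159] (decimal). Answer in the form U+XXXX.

Offset 0: leading byte 0x74 = 01110100 → 1-byte char #1 = 74.
Offset 1: leading byte 0xC2 = 11000010 → 2-byte char #2 = C2 86.
Offset 3: leading byte 0xE2 = 11100010 → 3-byte char #3 = E2 A4 8A.
Leading byte 0xE2 = 11100010 matches 1110xxxx → 3-byte sequence.
Byte 1: 0xE2 = 11100010, payload 0010 (4 bits).
Byte 2: 0xA4 = 10100100 (10xxxxxx ✓), payload 100100.
Byte 3: 0x8A = 10001010 (10xxxxxx ✓), payload 001010.
Concatenate: 0010100100001010 = 0x290A (16 bits → U+290A).

U+290A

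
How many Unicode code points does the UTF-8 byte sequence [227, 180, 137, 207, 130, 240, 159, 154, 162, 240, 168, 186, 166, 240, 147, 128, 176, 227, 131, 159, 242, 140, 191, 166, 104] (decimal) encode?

8

Byte at offset 0: 0xE3 = 11100011 → 3-byte char (#1). Advance 3.
Byte at offset 3: 0xCF = 11001111 → 2-byte char (#2). Advance 2.
Byte at offset 5: 0xF0 = 11110000 → 4-byte char (#3). Advance 4.
Byte at offset 9: 0xF0 = 11110000 → 4-byte char (#4). Advance 4.
Byte at offset 13: 0xF0 = 11110000 → 4-byte char (#5). Advance 4.
Byte at offset 17: 0xE3 = 11100011 → 3-byte char (#6). Advance 3.
Byte at offset 20: 0xF2 = 11110010 → 4-byte char (#7). Advance 4.
Byte at offset 24: 0x68 = 01101000 → 1-byte char (#8). Advance 1.
Reached end at offset 25 after 8 code points.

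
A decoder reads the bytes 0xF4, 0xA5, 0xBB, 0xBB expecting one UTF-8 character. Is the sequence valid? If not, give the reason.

Leading byte 0xF4 = 11110100 → 4-byte form.
Payload = 0x125EFB, which exceeds U+10FFFF, the maximum Unicode code point. (Leading bytes F5–FF, or F4 followed by ≥ 0x90, are invalid.)

invalid (encodes a value above U+10FFFF)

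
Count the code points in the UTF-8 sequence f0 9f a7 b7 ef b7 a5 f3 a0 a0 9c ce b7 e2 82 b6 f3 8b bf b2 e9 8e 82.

7

Byte at offset 0: 0xF0 = 11110000 → 4-byte char (#1). Advance 4.
Byte at offset 4: 0xEF = 11101111 → 3-byte char (#2). Advance 3.
Byte at offset 7: 0xF3 = 11110011 → 4-byte char (#3). Advance 4.
Byte at offset 11: 0xCE = 11001110 → 2-byte char (#4). Advance 2.
Byte at offset 13: 0xE2 = 11100010 → 3-byte char (#5). Advance 3.
Byte at offset 16: 0xF3 = 11110011 → 4-byte char (#6). Advance 4.
Byte at offset 20: 0xE9 = 11101001 → 3-byte char (#7). Advance 3.
Reached end at offset 23 after 7 code points.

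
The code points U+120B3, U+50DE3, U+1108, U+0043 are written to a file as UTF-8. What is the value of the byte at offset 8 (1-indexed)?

0xA3

1-indexed offset 8 is 0-indexed offset 7.
U+120B3 → 4-byte form F0 92 82 B3 at offsets 0–3.
U+50DE3 → 4-byte form F1 90 B7 A3 at offsets 4–7.
Offset 7 falls in char 2's range; it's byte 4 of F1 90 B7 A3 = 0xA3.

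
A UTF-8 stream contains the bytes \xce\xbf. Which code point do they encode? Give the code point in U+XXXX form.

Leading byte 0xCE = 11001110 matches 110xxxxx → 2-byte sequence.
Byte 1: 0xCE = 11001110, payload 01110 (5 bits).
Byte 2: 0xBF = 10111111 (10xxxxxx ✓), payload 111111.
Concatenate: 01110111111 = 0x3BF (11 bits → U+03BF).

U+03BF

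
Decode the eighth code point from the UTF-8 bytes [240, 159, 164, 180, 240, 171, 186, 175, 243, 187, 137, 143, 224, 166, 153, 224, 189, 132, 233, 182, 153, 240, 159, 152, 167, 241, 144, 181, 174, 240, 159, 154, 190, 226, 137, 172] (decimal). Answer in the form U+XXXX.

U+50D6E

Offset 0: leading byte 0xF0 = 11110000 → 4-byte char #1 = F0 9F A4 B4.
Offset 4: leading byte 0xF0 = 11110000 → 4-byte char #2 = F0 AB BA AF.
Offset 8: leading byte 0xF3 = 11110011 → 4-byte char #3 = F3 BB 89 8F.
Offset 12: leading byte 0xE0 = 11100000 → 3-byte char #4 = E0 A6 99.
Offset 15: leading byte 0xE0 = 11100000 → 3-byte char #5 = E0 BD 84.
Offset 18: leading byte 0xE9 = 11101001 → 3-byte char #6 = E9 B6 99.
Offset 21: leading byte 0xF0 = 11110000 → 4-byte char #7 = F0 9F 98 A7.
Offset 25: leading byte 0xF1 = 11110001 → 4-byte char #8 = F1 90 B5 AE.
Leading byte 0xF1 = 11110001 matches 11110xxx → 4-byte sequence.
Byte 1: 0xF1 = 11110001, payload 001 (3 bits).
Byte 2: 0x90 = 10010000 (10xxxxxx ✓), payload 010000.
Byte 3: 0xB5 = 10110101 (10xxxxxx ✓), payload 110101.
Byte 4: 0xAE = 10101110 (10xxxxxx ✓), payload 101110.
Concatenate: 001010000110101101110 = 0x50D6E (21 bits → U+50D6E).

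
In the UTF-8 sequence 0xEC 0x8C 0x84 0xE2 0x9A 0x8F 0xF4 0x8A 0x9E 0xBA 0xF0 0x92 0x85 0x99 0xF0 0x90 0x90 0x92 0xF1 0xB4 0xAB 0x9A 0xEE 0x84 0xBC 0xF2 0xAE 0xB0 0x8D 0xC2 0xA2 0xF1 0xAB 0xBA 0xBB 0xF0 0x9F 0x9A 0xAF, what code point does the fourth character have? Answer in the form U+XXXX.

U+12159

Offset 0: leading byte 0xEC = 11101100 → 3-byte char #1 = EC 8C 84.
Offset 3: leading byte 0xE2 = 11100010 → 3-byte char #2 = E2 9A 8F.
Offset 6: leading byte 0xF4 = 11110100 → 4-byte char #3 = F4 8A 9E BA.
Offset 10: leading byte 0xF0 = 11110000 → 4-byte char #4 = F0 92 85 99.
Leading byte 0xF0 = 11110000 matches 11110xxx → 4-byte sequence.
Byte 1: 0xF0 = 11110000, payload 000 (3 bits).
Byte 2: 0x92 = 10010010 (10xxxxxx ✓), payload 010010.
Byte 3: 0x85 = 10000101 (10xxxxxx ✓), payload 000101.
Byte 4: 0x99 = 10011001 (10xxxxxx ✓), payload 011001.
Concatenate: 000010010000101011001 = 0x12159 (21 bits → U+12159).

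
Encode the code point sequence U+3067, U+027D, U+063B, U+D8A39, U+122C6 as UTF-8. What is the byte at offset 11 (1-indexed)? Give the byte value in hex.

0xB9

1-indexed offset 11 is 0-indexed offset 10.
U+3067 → 3-byte form E3 81 A7 at offsets 0–2.
U+027D → 2-byte form C9 BD at offsets 3–4.
U+063B → 2-byte form D8 BB at offsets 5–6.
U+D8A39 → 4-byte form F3 98 A8 B9 at offsets 7–10.
Offset 10 falls in char 4's range; it's byte 4 of F3 98 A8 B9 = 0xB9.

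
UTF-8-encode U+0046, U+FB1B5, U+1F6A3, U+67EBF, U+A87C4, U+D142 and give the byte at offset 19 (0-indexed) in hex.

U+0046 → 1-byte form 46 at offsets 0–0.
U+FB1B5 → 4-byte form F3 BB 86 B5 at offsets 1–4.
U+1F6A3 → 4-byte form F0 9F 9A A3 at offsets 5–8.
U+67EBF → 4-byte form F1 A7 BA BF at offsets 9–12.
U+A87C4 → 4-byte form F2 A8 9F 84 at offsets 13–16.
U+D142 → 3-byte form ED 85 82 at offsets 17–19.
Offset 19 falls in char 6's range; it's byte 3 of ED 85 82 = 0x82.

0x82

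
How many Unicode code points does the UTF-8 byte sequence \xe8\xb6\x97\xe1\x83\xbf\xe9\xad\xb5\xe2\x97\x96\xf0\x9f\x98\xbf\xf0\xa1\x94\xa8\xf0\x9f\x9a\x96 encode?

7

Byte at offset 0: 0xE8 = 11101000 → 3-byte char (#1). Advance 3.
Byte at offset 3: 0xE1 = 11100001 → 3-byte char (#2). Advance 3.
Byte at offset 6: 0xE9 = 11101001 → 3-byte char (#3). Advance 3.
Byte at offset 9: 0xE2 = 11100010 → 3-byte char (#4). Advance 3.
Byte at offset 12: 0xF0 = 11110000 → 4-byte char (#5). Advance 4.
Byte at offset 16: 0xF0 = 11110000 → 4-byte char (#6). Advance 4.
Byte at offset 20: 0xF0 = 11110000 → 4-byte char (#7). Advance 4.
Reached end at offset 24 after 7 code points.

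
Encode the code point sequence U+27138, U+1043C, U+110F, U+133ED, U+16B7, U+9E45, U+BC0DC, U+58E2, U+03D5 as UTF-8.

U+27138: 4-byte form → F0 A7 84 B8.
U+1043C: 4-byte form → F0 90 90 BC.
U+110F: 3-byte form → E1 84 8F.
U+133ED: 4-byte form → F0 93 8F AD.
U+16B7: 3-byte form → E1 9A B7.
U+9E45: 3-byte form → E9 B9 85.
U+BC0DC: 4-byte form → F2 BC 83 9C.
U+58E2: 3-byte form → E5 A3 A2.
U+03D5: 2-byte form → CF 95.
Concatenated (30 bytes): F0 A7 84 B8 F0 90 90 BC E1 84 8F F0 93 8F AD E1 9A B7 E9 B9 85 F2 BC 83 9C E5 A3 A2 CF 95.

F0 A7 84 B8 F0 90 90 BC E1 84 8F F0 93 8F AD E1 9A B7 E9 B9 85 F2 BC 83 9C E5 A3 A2 CF 95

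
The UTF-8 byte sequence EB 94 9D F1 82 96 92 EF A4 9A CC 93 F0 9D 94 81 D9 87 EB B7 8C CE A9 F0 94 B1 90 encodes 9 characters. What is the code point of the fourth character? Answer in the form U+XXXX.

U+0313

Offset 0: leading byte 0xEB = 11101011 → 3-byte char #1 = EB 94 9D.
Offset 3: leading byte 0xF1 = 11110001 → 4-byte char #2 = F1 82 96 92.
Offset 7: leading byte 0xEF = 11101111 → 3-byte char #3 = EF A4 9A.
Offset 10: leading byte 0xCC = 11001100 → 2-byte char #4 = CC 93.
Leading byte 0xCC = 11001100 matches 110xxxxx → 2-byte sequence.
Byte 1: 0xCC = 11001100, payload 01100 (5 bits).
Byte 2: 0x93 = 10010011 (10xxxxxx ✓), payload 010011.
Concatenate: 01100010011 = 0x313 (11 bits → U+0313).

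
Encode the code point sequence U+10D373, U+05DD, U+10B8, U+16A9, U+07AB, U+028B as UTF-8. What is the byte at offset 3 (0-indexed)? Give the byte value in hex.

U+10D373 → 4-byte form F4 8D 8D B3 at offsets 0–3.
Offset 3 falls in char 1's range; it's byte 4 of F4 8D 8D B3 = 0xB3.

0xB3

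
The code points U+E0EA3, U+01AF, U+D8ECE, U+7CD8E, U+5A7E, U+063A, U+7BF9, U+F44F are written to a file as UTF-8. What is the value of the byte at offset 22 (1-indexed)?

1-indexed offset 22 is 0-indexed offset 21.
U+E0EA3 → 4-byte form F3 A0 BA A3 at offsets 0–3.
U+01AF → 2-byte form C6 AF at offsets 4–5.
U+D8ECE → 4-byte form F3 98 BB 8E at offsets 6–9.
U+7CD8E → 4-byte form F1 BC B6 8E at offsets 10–13.
U+5A7E → 3-byte form E5 A9 BE at offsets 14–16.
U+063A → 2-byte form D8 BA at offsets 17–18.
U+7BF9 → 3-byte form E7 AF B9 at offsets 19–21.
Offset 21 falls in char 7's range; it's byte 3 of E7 AF B9 = 0xB9.

0xB9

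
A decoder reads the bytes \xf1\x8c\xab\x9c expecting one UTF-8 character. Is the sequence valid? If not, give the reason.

Leading byte 0xF1 = 11110001 → 4-byte form.
Continuation bytes 0x8C=10001100, 0xAB=10101011, 0x9C=10011100 all match 10xxxxxx.
Decoded value 0x4CADC is ≥ 0x10000 (shortest form) and not a surrogate.

valid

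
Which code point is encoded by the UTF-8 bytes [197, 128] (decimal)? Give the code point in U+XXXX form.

U+0140

Leading byte 0xC5 = 11000101 matches 110xxxxx → 2-byte sequence.
Byte 1: 0xC5 = 11000101, payload 00101 (5 bits).
Byte 2: 0x80 = 10000000 (10xxxxxx ✓), payload 000000.
Concatenate: 00101000000 = 0x140 (11 bits → U+0140).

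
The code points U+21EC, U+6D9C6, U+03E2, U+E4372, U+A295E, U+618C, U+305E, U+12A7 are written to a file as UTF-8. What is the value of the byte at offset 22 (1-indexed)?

0x81

1-indexed offset 22 is 0-indexed offset 21.
U+21EC → 3-byte form E2 87 AC at offsets 0–2.
U+6D9C6 → 4-byte form F1 AD A7 86 at offsets 3–6.
U+03E2 → 2-byte form CF A2 at offsets 7–8.
U+E4372 → 4-byte form F3 A4 8D B2 at offsets 9–12.
U+A295E → 4-byte form F2 A2 A5 9E at offsets 13–16.
U+618C → 3-byte form E6 86 8C at offsets 17–19.
U+305E → 3-byte form E3 81 9E at offsets 20–22.
Offset 21 falls in char 7's range; it's byte 2 of E3 81 9E = 0x81.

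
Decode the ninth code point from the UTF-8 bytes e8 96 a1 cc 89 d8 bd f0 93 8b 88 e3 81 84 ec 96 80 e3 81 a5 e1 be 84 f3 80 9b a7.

Offset 0: leading byte 0xE8 = 11101000 → 3-byte char #1 = E8 96 A1.
Offset 3: leading byte 0xCC = 11001100 → 2-byte char #2 = CC 89.
Offset 5: leading byte 0xD8 = 11011000 → 2-byte char #3 = D8 BD.
Offset 7: leading byte 0xF0 = 11110000 → 4-byte char #4 = F0 93 8B 88.
Offset 11: leading byte 0xE3 = 11100011 → 3-byte char #5 = E3 81 84.
Offset 14: leading byte 0xEC = 11101100 → 3-byte char #6 = EC 96 80.
Offset 17: leading byte 0xE3 = 11100011 → 3-byte char #7 = E3 81 A5.
Offset 20: leading byte 0xE1 = 11100001 → 3-byte char #8 = E1 BE 84.
Offset 23: leading byte 0xF3 = 11110011 → 4-byte char #9 = F3 80 9B A7.
Leading byte 0xF3 = 11110011 matches 11110xxx → 4-byte sequence.
Byte 1: 0xF3 = 11110011, payload 011 (3 bits).
Byte 2: 0x80 = 10000000 (10xxxxxx ✓), payload 000000.
Byte 3: 0x9B = 10011011 (10xxxxxx ✓), payload 011011.
Byte 4: 0xA7 = 10100111 (10xxxxxx ✓), payload 100111.
Concatenate: 011000000011011100111 = 0xC06E7 (21 bits → U+C06E7).

U+C06E7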